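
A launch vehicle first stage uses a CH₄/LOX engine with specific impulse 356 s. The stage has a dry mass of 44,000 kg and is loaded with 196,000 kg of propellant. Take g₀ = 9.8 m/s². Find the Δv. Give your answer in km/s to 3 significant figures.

v_e = Isp · g₀ = 356 × 9.8 = 3488.8 m/s.
m₀ = m_dry + m_prop = 44,000 + 196,000 = 240,000 kg.
By the Tsiolkovsky rocket equation, Δv = v_e · ln(m₀/m_f) = 3488.8 × ln(5.455) = 3488.8 × 1.6964 ≈ 5918.6 m/s.

Δv ≈ 5.92 km/s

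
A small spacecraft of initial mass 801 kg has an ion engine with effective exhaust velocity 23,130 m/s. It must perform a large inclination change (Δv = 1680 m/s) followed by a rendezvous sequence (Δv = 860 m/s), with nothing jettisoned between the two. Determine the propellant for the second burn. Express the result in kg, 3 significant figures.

propellant for the second burn ≈ 27.2 kg

After the first burn: m = 801 × exp(−1680/23130.0) = 801 × 0.92994 = 744.882 kg.
After the second burn: m = 744.882 × exp(−860/23130.0) = 744.882 × 0.96350 = 717.694 kg.
Second-burn propellant = 744.882 − 717.694 = 27.188 kg.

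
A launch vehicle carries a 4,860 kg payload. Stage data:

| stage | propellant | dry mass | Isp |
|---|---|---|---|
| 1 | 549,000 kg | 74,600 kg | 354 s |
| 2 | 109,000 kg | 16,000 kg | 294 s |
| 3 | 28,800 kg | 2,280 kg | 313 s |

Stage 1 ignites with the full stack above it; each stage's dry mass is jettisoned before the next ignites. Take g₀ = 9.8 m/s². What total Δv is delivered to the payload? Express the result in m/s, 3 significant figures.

Δv ≈ 12400 m/s

Ignition mass of stage 1 = 549,000+74,600 + 109,000+16,000 + 28,800+2,280 + 4,860 = 784,540 kg.
Stage 1: m₀ = 784,540 kg, m_f = 784,540 − 549,000 = 235,540 kg; Δv = 354×9.8×ln(3.331) = 3469.2×1.2032 ≈ 4174 m/s.
Stage 2: m₀ = 160,940 kg, m_f = 160,940 − 109,000 = 51,940 kg; Δv = 294×9.8×ln(3.099) = 2881.2×1.1309 ≈ 3258 m/s.
Stage 3: m₀ = 35,940 kg, m_f = 35,940 − 28,800 = 7,140 kg; Δv = 313×9.8×ln(5.034) = 3067.4×1.6161 ≈ 4957 m/s.
Total Δv = 4174 + 3258 + 4957 = 12389 m/s.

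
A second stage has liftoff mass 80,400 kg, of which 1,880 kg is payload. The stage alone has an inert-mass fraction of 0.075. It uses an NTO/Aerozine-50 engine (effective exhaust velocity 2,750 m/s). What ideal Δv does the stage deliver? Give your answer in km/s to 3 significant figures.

Δv ≈ 6.43 km/s

Stage wet mass = m₀ − payload = 80,400 − 1,880 = 78,520 kg.
Stage dry mass = ε × stage wet mass = 0.075 × 78,520 = 5,889 kg.
Burnout mass m_f = stage dry + payload = 5,889 + 1,880 = 7,769 kg.
Δv = v_e · ln(80,400/7,769) = 2750.0 × ln(10.35) = 2750.0 × 2.3369 ≈ 6426 m/s.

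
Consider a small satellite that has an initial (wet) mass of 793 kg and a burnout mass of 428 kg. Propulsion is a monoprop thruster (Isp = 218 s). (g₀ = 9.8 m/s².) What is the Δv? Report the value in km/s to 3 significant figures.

v_e = Isp · g₀ = 218 × 9.8 = 2136.4 m/s.
From the ideal rocket equation, Δv = v_e · ln(m₀/m_f) = 2136.4 × ln(1.853) = 2136.4 × 0.6167 ≈ 1317.5 m/s.

Δv ≈ 1.32 km/s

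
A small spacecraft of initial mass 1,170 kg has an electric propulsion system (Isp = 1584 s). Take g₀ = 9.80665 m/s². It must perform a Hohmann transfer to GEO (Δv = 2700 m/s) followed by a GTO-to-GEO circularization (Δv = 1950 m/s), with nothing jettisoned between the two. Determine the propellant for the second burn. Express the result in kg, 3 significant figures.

propellant for the second burn ≈ 116 kg

v_e = Isp · g₀ = 1584 × 9.80665 = 15533.7 m/s.
After the first burn: m = 1170 × exp(−2700/15533.7) = 1170 × 0.84045 = 983.327 kg.
After the second burn: m = 983.327 × exp(−1950/15533.7) = 983.327 × 0.88203 = 867.324 kg.
Second-burn propellant = 983.327 − 867.324 = 116.003 kg.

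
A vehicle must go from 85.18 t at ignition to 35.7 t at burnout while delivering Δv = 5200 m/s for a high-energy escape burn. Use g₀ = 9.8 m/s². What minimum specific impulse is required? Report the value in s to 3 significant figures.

ln(m₀/m_f) = ln(85180/35700) = ln(2.386) = 0.8696.
Rocket equation: v_e = Δv / ln(m₀/m_f) = 5200 / 0.8696 = 5979.7 m/s.
Isp = v_e / g₀ = 5979.7 / 9.8 = 610.2 s.

Isp ≈ 610 s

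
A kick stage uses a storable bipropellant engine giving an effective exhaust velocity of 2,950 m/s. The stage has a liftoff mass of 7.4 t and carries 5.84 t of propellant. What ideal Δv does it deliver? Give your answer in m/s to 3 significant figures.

Δv ≈ 4590 m/s

m_f = m₀ − m_prop = 7.4 − 5.84 = 1.56 t.
From the ideal rocket equation, Δv = v_e · ln(m₀/m_f) = 2950.0 × ln(4.744) = 2950.0 × 1.5568 ≈ 4592.5 m/s.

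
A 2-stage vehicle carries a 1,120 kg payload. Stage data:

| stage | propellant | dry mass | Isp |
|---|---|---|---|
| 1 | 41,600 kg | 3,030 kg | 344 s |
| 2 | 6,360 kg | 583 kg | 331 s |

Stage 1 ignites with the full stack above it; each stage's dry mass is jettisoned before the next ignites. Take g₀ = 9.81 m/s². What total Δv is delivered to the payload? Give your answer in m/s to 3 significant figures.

Δv ≈ 10300 m/s

Ignition mass of stage 1 = 41,600+3,030 + 6,360+583 + 1,120 = 52,693 kg.
Stage 1: m₀ = 52,693 kg, m_f = 52,693 − 41,600 = 11,093 kg; Δv = 344×9.81×ln(4.75) = 3374.6×1.5582 ≈ 5258 m/s.
Stage 2: m₀ = 8,063 kg, m_f = 8,063 − 6,360 = 1,703 kg; Δv = 331×9.81×ln(4.735) = 3247.1×1.5549 ≈ 5049 m/s.
Total Δv = 5258 + 5049 = 10307 m/s.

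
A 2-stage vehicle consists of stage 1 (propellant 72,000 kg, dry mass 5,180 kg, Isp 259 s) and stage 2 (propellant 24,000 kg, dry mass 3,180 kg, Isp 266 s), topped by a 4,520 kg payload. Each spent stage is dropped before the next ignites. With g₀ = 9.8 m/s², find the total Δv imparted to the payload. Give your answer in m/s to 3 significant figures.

Ignition mass of stage 1 = 72,000+5,180 + 24,000+3,180 + 4,520 = 108,880 kg.
Stage 1: m₀ = 108,880 kg, m_f = 108,880 − 72,000 = 36,880 kg; Δv = 259×9.8×ln(2.952) = 2538.2×1.0826 ≈ 2748 m/s.
Stage 2: m₀ = 31,700 kg, m_f = 31,700 − 24,000 = 7,700 kg; Δv = 266×9.8×ln(4.117) = 2606.8×1.4151 ≈ 3689 m/s.
Total Δv = 2748 + 3689 = 6437 m/s.

Δv ≈ 6440 m/s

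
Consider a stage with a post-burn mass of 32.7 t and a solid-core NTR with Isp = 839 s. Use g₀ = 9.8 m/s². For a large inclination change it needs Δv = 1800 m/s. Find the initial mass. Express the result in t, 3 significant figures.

initial mass ≈ 40.7 t

v_e = Isp · g₀ = 839 × 9.8 = 8222.2 m/s.
From the ideal rocket equation, m₀/m_f = exp(Δv / v_e) = exp(1800 / 8222.2) = exp(0.2189) = 1.2447.
m₀ = m_f × 1.2447 = 32.7 × 1.2447 = 40.7017 t.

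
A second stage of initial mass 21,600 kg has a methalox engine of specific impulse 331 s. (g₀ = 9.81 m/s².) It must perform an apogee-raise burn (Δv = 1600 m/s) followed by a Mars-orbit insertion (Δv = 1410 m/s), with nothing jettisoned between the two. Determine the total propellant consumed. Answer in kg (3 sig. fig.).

total propellant consumed ≈ 13100 kg

v_e = Isp · g₀ = 331 × 9.81 = 3247.1 m/s.
After the first burn: m = 21600 × exp(−1600/3247.1) = 21600 × 0.61095 = 13,196.5 kg.
After the second burn: m = 13,196.5 × exp(−1410/3247.1) = 13,196.5 × 0.64776 = 8,548.16 kg.
Total propellant = m₀ − m_final = 21600 − 8,548.16 = 13,051.84 kg.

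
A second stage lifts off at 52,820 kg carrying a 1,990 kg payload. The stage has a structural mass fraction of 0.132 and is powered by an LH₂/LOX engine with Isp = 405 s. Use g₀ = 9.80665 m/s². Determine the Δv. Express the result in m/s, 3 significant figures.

Δv ≈ 7160 m/s

Stage wet mass = m₀ − payload = 52,820 − 1,990 = 50,830 kg.
Stage dry mass = ε × stage wet mass = 0.132 × 50,830 = 6,709.56 kg.
Burnout mass m_f = stage dry + payload = 6,709.56 + 1,990 = 8,699.56 kg.
v_e = Isp · g₀ = 405 × 9.80665 = 3971.7 m/s.
Δv = v_e · ln(52,820/8,699.56) = 3971.7 × ln(6.072) = 3971.7 × 1.8036 ≈ 7163 m/s.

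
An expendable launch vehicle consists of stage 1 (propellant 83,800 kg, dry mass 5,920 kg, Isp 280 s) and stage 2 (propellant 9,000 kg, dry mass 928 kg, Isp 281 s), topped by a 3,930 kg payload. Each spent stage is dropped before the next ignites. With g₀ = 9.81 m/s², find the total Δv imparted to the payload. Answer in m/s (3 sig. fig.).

Δv ≈ 7440 m/s

Ignition mass of stage 1 = 83,800+5,920 + 9,000+928 + 3,930 = 103,578 kg.
Stage 1: m₀ = 103,578 kg, m_f = 103,578 − 83,800 = 19,778 kg; Δv = 280×9.81×ln(5.237) = 2746.8×1.6558 ≈ 4548 m/s.
Stage 2: m₀ = 13,858 kg, m_f = 13,858 − 9,000 = 4,858 kg; Δv = 281×9.81×ln(2.853) = 2756.6×1.0482 ≈ 2890 m/s.
Total Δv = 4548 + 2890 = 7438 m/s.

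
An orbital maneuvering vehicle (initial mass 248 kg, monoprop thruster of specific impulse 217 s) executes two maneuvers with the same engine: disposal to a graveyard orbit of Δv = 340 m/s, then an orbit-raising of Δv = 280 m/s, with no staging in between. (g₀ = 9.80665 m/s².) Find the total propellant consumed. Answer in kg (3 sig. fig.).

total propellant consumed ≈ 62.7 kg

v_e = Isp · g₀ = 217 × 9.80665 = 2128.0 m/s.
After the first burn: m = 248 × exp(−340/2128.0) = 248 × 0.85234 = 211.38 kg.
After the second burn: m = 211.38 × exp(−280/2128.0) = 211.38 × 0.87671 = 185.319 kg.
Total propellant = m₀ − m_final = 248 − 185.319 = 62.681 kg.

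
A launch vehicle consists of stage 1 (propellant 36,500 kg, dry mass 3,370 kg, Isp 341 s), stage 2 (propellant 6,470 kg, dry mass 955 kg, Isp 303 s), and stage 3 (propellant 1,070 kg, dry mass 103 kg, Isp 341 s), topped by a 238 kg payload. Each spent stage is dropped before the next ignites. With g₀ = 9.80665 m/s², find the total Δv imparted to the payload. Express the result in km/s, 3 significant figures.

Δv ≈ 13.3 km/s

Ignition mass of stage 1 = 36,500+3,370 + 6,470+955 + 1,070+103 + 238 = 48,706 kg.
Stage 1: m₀ = 48,706 kg, m_f = 48,706 − 36,500 = 12,206 kg; Δv = 341×9.80665×ln(3.99) = 3344.1×1.3839 ≈ 4628 m/s.
Stage 2: m₀ = 8,836 kg, m_f = 8,836 − 6,470 = 2,366 kg; Δv = 303×9.80665×ln(3.735) = 2971.4×1.3176 ≈ 3915 m/s.
Stage 3: m₀ = 1,411 kg, m_f = 1,411 − 1,070 = 341 kg; Δv = 341×9.80665×ln(4.138) = 3344.1×1.4202 ≈ 4749 m/s.
Total Δv = 4628 + 3915 + 4749 = 13292 m/s.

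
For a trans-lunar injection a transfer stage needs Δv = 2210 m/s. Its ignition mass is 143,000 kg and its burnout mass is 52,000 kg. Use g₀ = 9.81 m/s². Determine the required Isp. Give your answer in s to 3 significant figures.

ln(m₀/m_f) = ln(143000/52000) = ln(2.75) = 1.0116.
From the ideal rocket equation, v_e = Δv / ln(m₀/m_f) = 2210 / 1.0116 = 2184.7 m/s.
Isp = v_e / g₀ = 2184.7 / 9.81 = 222.7 s.

Isp ≈ 223 s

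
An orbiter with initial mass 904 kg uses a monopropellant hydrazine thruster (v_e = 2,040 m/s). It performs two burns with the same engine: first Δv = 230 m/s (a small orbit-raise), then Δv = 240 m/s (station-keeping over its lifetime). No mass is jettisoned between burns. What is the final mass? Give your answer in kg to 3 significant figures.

final mass ≈ 718 kg

After the first burn: m = 904 × exp(−230/2040.0) = 904 × 0.89338 = 807.616 kg.
After the second burn: m = 807.616 × exp(−240/2040.0) = 807.616 × 0.88901 = 717.979 kg.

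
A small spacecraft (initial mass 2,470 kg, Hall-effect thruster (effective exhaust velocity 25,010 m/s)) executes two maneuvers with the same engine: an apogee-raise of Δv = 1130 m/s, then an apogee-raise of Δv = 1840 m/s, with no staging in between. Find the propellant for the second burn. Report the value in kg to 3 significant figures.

propellant for the second burn ≈ 167 kg

After the first burn: m = 2470 × exp(−1130/25010.0) = 2470 × 0.95582 = 2,360.88 kg.
After the second burn: m = 2,360.88 × exp(−1840/25010.0) = 2,360.88 × 0.92907 = 2,193.42 kg.
Second-burn propellant = 2,360.88 − 2,193.42 = 167.46 kg.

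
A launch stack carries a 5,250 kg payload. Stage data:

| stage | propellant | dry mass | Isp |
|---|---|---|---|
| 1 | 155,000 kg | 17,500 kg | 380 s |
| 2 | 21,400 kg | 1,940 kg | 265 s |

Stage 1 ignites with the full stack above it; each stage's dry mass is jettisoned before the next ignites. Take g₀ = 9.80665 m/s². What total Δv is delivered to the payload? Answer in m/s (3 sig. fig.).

Δv ≈ 9080 m/s

Ignition mass of stage 1 = 155,000+17,500 + 21,400+1,940 + 5,250 = 201,090 kg.
Stage 1: m₀ = 201,090 kg, m_f = 201,090 − 155,000 = 46,090 kg; Δv = 380×9.80665×ln(4.363) = 3726.5×1.4732 ≈ 5490 m/s.
Stage 2: m₀ = 28,590 kg, m_f = 28,590 − 21,400 = 7,190 kg; Δv = 265×9.80665×ln(3.976) = 2598.8×1.3804 ≈ 3587 m/s.
Total Δv = 5490 + 3587 = 9077 m/s.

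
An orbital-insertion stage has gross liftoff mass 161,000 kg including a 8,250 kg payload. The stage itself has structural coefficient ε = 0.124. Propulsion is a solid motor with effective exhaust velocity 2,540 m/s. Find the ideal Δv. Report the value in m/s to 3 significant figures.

Stage wet mass = m₀ − payload = 161,000 − 8,250 = 152,750 kg.
Stage dry mass = ε × stage wet mass = 0.124 × 152,750 = 18,941 kg.
Burnout mass m_f = stage dry + payload = 18,941 + 8,250 = 27,191 kg.
Δv = v_e · ln(161,000/27,191) = 2540.0 × ln(5.921) = 2540.0 × 1.7785 ≈ 4517 m/s.

Δv ≈ 4520 m/s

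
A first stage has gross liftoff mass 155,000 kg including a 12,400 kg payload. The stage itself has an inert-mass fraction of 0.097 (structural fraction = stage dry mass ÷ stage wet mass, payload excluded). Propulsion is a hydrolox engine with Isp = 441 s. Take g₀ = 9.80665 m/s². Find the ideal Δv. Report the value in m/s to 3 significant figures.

Δv ≈ 7680 m/s

Stage wet mass = m₀ − payload = 155,000 − 12,400 = 142,600 kg.
Stage dry mass = ε × stage wet mass = 0.097 × 142,600 = 13,832.2 kg.
Burnout mass m_f = stage dry + payload = 13,832.2 + 12,400 = 26,232.2 kg.
v_e = Isp · g₀ = 441 × 9.80665 = 4324.7 m/s.
Using Δv = v_e ln(m₀/m_f): Δv = v_e · ln(155,000/26,232.2) = 4324.7 × ln(5.909) = 4324.7 × 1.7764 ≈ 7683 m/s.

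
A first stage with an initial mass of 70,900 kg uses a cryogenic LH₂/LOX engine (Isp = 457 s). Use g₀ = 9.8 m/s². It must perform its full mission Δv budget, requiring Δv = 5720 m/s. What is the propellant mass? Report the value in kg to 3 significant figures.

propellant mass ≈ 51100 kg

v_e = Isp · g₀ = 457 × 9.8 = 4478.6 m/s.
m₀/m_f = exp(Δv / v_e) = exp(5720 / 4478.6) = exp(1.2772) = 3.5865.
m_f = 70,900 / 3.5865 = 19,768.6 kg, so propellant = m₀ − m_f = 70,900 − 19,768.6 = 51,131.4 kg.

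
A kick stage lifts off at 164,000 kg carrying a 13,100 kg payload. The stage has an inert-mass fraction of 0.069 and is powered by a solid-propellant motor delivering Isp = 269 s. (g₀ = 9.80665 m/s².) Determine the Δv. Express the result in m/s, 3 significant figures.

Stage wet mass = m₀ − payload = 164,000 − 13,100 = 150,900 kg.
Stage dry mass = ε × stage wet mass = 0.069 × 150,900 = 10,412.1 kg.
Burnout mass m_f = stage dry + payload = 10,412.1 + 13,100 = 23,512.1 kg.
v_e = Isp · g₀ = 269 × 9.80665 = 2638.0 m/s.
Δv = v_e · ln(164,000/23,512.1) = 2638.0 × ln(6.975) = 2638.0 × 1.9424 ≈ 5124 m/s.

Δv ≈ 5120 m/s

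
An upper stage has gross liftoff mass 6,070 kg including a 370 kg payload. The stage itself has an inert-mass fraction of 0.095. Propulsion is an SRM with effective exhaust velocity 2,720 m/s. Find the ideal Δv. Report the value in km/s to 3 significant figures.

Stage wet mass = m₀ − payload = 6,070 − 370 = 5,700 kg.
Stage dry mass = ε × stage wet mass = 0.095 × 5,700 = 541.5 kg.
Burnout mass m_f = stage dry + payload = 541.5 + 370 = 911.5 kg.
From the ideal rocket equation, Δv = v_e · ln(6,070/911.5) = 2720.0 × ln(6.659) = 2720.0 × 1.8960 ≈ 5157 m/s.

Δv ≈ 5.16 km/s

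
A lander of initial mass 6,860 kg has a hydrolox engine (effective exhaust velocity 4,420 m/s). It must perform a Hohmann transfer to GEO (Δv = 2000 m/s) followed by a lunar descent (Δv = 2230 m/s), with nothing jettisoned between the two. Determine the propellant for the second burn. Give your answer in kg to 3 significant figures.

propellant for the second burn ≈ 1730 kg

After the first burn: m = 6860 × exp(−2000/4420.0) = 6860 × 0.63604 = 4,363.23 kg.
After the second burn: m = 4,363.23 × exp(−2230/4420.0) = 4,363.23 × 0.60379 = 2,634.47 kg.
Second-burn propellant = 4,363.23 − 2,634.47 = 1,728.76 kg.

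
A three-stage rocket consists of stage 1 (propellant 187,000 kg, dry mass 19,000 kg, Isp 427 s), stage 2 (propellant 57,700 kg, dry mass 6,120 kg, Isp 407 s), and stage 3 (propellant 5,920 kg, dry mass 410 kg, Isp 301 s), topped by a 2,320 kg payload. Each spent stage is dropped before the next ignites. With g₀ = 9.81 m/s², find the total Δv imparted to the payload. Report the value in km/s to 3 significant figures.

Ignition mass of stage 1 = 187,000+19,000 + 57,700+6,120 + 5,920+410 + 2,320 = 278,470 kg.
Stage 1: m₀ = 278,470 kg, m_f = 278,470 − 187,000 = 91,470 kg; Δv = 427×9.81×ln(3.044) = 4188.9×1.1133 ≈ 4663 m/s.
Stage 2: m₀ = 72,470 kg, m_f = 72,470 − 57,700 = 14,770 kg; Δv = 407×9.81×ln(4.907) = 3992.7×1.5906 ≈ 6351 m/s.
Stage 3: m₀ = 8,650 kg, m_f = 8,650 − 5,920 = 2,730 kg; Δv = 301×9.81×ln(3.168) = 2952.8×1.1533 ≈ 3405 m/s.
Total Δv = 4663 + 6351 + 3405 = 14419 m/s.

Δv ≈ 14.4 km/s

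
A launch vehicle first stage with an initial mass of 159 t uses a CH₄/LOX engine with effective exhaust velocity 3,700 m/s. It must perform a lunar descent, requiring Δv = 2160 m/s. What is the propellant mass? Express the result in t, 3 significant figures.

Rocket equation: m₀/m_f = exp(Δv / v_e) = exp(2160 / 3700.0) = exp(0.5838) = 1.7928.
m_f = 159 / 1.7928 = 88.6881 t, so propellant = m₀ − m_f = 159 − 88.6881 = 70.3119 t.

propellant mass ≈ 70.3 t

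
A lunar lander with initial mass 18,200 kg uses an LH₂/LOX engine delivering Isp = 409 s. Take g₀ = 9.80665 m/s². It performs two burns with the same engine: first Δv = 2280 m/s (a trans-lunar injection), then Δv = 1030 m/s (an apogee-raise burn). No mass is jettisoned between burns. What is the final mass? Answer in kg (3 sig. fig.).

v_e = Isp · g₀ = 409 × 9.80665 = 4010.9 m/s.
After the first burn: m = 18200 × exp(−2280/4010.9) = 18200 × 0.56640 = 10,308.5 kg.
After the second burn: m = 10,308.5 × exp(−1030/4010.9) = 10,308.5 × 0.77352 = 7,973.83 kg.

final mass ≈ 7970 kg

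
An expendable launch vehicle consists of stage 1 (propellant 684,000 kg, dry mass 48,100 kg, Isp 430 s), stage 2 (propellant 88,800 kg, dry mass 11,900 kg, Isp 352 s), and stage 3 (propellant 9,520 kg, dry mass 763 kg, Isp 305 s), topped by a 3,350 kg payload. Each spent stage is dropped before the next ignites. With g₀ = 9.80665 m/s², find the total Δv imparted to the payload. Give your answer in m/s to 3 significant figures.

Δv ≈ 15700 m/s

Ignition mass of stage 1 = 684,000+48,100 + 88,800+11,900 + 9,520+763 + 3,350 = 846,433 kg.
Stage 1: m₀ = 846,433 kg, m_f = 846,433 − 684,000 = 162,433 kg; Δv = 430×9.80665×ln(5.211) = 4216.9×1.6508 ≈ 6961 m/s.
Stage 2: m₀ = 114,333 kg, m_f = 114,333 − 88,800 = 25,533 kg; Δv = 352×9.80665×ln(4.478) = 3451.9×1.4991 ≈ 5175 m/s.
Stage 3: m₀ = 13,633 kg, m_f = 13,633 − 9,520 = 4,113 kg; Δv = 305×9.80665×ln(3.315) = 2991.0×1.1983 ≈ 3584 m/s.
Total Δv = 6961 + 5175 + 3584 = 15720 m/s.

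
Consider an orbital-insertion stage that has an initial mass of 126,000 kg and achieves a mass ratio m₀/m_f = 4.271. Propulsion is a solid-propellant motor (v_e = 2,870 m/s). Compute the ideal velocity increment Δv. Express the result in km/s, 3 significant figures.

Δv = v_e · ln(4.271) = 2870.0 × 1.4518 ≈ 4166.8 m/s.

Δv ≈ 4.17 km/s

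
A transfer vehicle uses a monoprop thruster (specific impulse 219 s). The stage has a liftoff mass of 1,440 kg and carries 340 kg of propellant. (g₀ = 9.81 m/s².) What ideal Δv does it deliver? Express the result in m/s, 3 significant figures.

Δv ≈ 579 m/s

v_e = Isp · g₀ = 219 × 9.81 = 2148.4 m/s.
m_f = m₀ − m_prop = 1,440 − 340 = 1,100 kg.
Δv = v_e · ln(m₀/m_f) = 2148.4 × ln(1.309) = 2148.4 × 0.2693 ≈ 578.6 m/s.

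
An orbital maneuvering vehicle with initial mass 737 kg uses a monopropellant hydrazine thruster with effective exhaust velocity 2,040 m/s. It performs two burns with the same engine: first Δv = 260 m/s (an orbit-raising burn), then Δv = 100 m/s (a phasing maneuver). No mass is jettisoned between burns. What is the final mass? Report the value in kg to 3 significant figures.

After the first burn: m = 737 × exp(−260/2040.0) = 737 × 0.88034 = 648.811 kg.
After the second burn: m = 648.811 × exp(−100/2040.0) = 648.811 × 0.95216 = 617.772 kg.

final mass ≈ 618 kg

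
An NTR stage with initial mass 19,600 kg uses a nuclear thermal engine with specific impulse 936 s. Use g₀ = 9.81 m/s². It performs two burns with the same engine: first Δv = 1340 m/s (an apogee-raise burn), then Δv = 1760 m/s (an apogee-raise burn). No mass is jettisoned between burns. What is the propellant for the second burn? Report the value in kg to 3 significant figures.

propellant for the second burn ≈ 2950 kg

v_e = Isp · g₀ = 936 × 9.81 = 9182.2 m/s.
After the first burn: m = 19600 × exp(−1340/9182.2) = 19600 × 0.86421 = 16,938.5 kg.
After the second burn: m = 16,938.5 × exp(−1760/9182.2) = 16,938.5 × 0.82557 = 13,983.9 kg.
Second-burn propellant = 16,938.5 − 13,983.9 = 2,954.6 kg.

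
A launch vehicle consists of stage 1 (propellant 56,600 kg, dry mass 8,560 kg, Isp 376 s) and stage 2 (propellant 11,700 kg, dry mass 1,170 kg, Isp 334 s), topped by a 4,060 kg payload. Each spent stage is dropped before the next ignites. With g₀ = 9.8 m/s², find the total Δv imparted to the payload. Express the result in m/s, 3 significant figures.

Ignition mass of stage 1 = 56,600+8,560 + 11,700+1,170 + 4,060 = 82,090 kg.
Stage 1: m₀ = 82,090 kg, m_f = 82,090 − 56,600 = 25,490 kg; Δv = 376×9.8×ln(3.22) = 3684.8×1.1695 ≈ 4309 m/s.
Stage 2: m₀ = 16,930 kg, m_f = 16,930 − 11,700 = 5,230 kg; Δv = 334×9.8×ln(3.237) = 3273.2×1.1747 ≈ 3845 m/s.
Total Δv = 4309 + 3845 = 8154 m/s.

Δv ≈ 8150 m/s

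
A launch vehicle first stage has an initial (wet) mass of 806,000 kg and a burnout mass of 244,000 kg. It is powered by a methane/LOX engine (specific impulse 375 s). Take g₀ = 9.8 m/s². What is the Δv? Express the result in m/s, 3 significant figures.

Δv ≈ 4390 m/s

v_e = Isp · g₀ = 375 × 9.8 = 3675.0 m/s.
Using Δv = v_e ln(m₀/m_f): Δv = v_e · ln(m₀/m_f) = 3675.0 × ln(3.303) = 3675.0 × 1.1949 ≈ 4391.3 m/s.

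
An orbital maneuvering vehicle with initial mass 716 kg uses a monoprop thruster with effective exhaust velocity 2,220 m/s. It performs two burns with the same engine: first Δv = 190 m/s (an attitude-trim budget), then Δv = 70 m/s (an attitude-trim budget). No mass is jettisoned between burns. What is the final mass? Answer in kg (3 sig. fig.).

final mass ≈ 637 kg

After the first burn: m = 716 × exp(−190/2220.0) = 716 × 0.91797 = 657.267 kg.
After the second burn: m = 657.267 × exp(−70/2220.0) = 657.267 × 0.96896 = 636.865 kg.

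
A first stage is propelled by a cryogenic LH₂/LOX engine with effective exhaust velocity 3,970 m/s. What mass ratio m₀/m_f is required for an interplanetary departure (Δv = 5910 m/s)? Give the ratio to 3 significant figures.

mass ratio ≈ 4.43

m₀/m_f = exp(Δv / v_e) = exp(5910 / 3970.0) = exp(1.4887) = 4.4312.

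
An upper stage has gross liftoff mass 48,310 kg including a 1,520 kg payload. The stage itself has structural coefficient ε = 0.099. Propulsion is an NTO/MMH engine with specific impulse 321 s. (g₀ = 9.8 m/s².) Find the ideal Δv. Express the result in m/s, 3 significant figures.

Stage wet mass = m₀ − payload = 48,310 − 1,520 = 46,790 kg.
Stage dry mass = ε × stage wet mass = 0.099 × 46,790 = 4,632.21 kg.
Burnout mass m_f = stage dry + payload = 4,632.21 + 1,520 = 6,152.21 kg.
v_e = Isp · g₀ = 321 × 9.8 = 3145.8 m/s.
Rocket equation: Δv = v_e · ln(48,310/6,152.21) = 3145.8 × ln(7.852) = 3145.8 × 2.0608 ≈ 6483 m/s.

Δv ≈ 6480 m/s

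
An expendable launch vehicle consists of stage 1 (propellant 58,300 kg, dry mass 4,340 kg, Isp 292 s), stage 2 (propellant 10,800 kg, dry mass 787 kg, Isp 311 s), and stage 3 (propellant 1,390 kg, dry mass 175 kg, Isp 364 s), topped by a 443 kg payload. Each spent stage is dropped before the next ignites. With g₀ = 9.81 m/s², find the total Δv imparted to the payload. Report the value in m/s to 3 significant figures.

Δv ≈ 13200 m/s

Ignition mass of stage 1 = 58,300+4,340 + 10,800+787 + 1,390+175 + 443 = 76,235 kg.
Stage 1: m₀ = 76,235 kg, m_f = 76,235 − 58,300 = 17,935 kg; Δv = 292×9.81×ln(4.251) = 2864.5×1.4471 ≈ 4145 m/s.
Stage 2: m₀ = 13,595 kg, m_f = 13,595 − 10,800 = 2,795 kg; Δv = 311×9.81×ln(4.864) = 3050.9×1.5819 ≈ 4826 m/s.
Stage 3: m₀ = 2,008 kg, m_f = 2,008 − 1,390 = 618 kg; Δv = 364×9.81×ln(3.249) = 3570.8×1.1784 ≈ 4208 m/s.
Total Δv = 4145 + 4826 + 4208 = 13179 m/s.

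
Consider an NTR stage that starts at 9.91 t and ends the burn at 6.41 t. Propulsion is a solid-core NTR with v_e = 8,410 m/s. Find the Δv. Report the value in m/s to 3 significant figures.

Δv ≈ 3660 m/s

From the ideal rocket equation, Δv = v_e · ln(m₀/m_f) = 8410.0 × ln(1.546) = 8410.0 × 0.4357 ≈ 3664.1 m/s.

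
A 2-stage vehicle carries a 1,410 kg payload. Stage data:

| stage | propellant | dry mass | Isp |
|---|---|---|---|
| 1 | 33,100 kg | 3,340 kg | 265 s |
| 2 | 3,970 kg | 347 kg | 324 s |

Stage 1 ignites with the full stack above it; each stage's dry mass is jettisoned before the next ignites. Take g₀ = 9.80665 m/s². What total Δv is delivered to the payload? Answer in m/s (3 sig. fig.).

Δv ≈ 7750 m/s

Ignition mass of stage 1 = 33,100+3,340 + 3,970+347 + 1,410 = 42,167 kg.
Stage 1: m₀ = 42,167 kg, m_f = 42,167 − 33,100 = 9,067 kg; Δv = 265×9.80665×ln(4.651) = 2598.8×1.5370 ≈ 3994 m/s.
Stage 2: m₀ = 5,727 kg, m_f = 5,727 − 3,970 = 1,757 kg; Δv = 324×9.80665×ln(3.26) = 3177.4×1.1816 ≈ 3754 m/s.
Total Δv = 3994 + 3754 = 7748 m/s.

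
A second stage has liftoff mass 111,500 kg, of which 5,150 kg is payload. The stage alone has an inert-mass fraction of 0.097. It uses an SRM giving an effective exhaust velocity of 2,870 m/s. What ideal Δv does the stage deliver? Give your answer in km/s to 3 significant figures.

Stage wet mass = m₀ − payload = 111,500 − 5,150 = 106,350 kg.
Stage dry mass = ε × stage wet mass = 0.097 × 106,350 = 10,316 kg.
Burnout mass m_f = stage dry + payload = 10,316 + 5,150 = 15,466 kg.
Rocket equation: Δv = v_e · ln(111,500/15,466) = 2870.0 × ln(7.209) = 2870.0 × 1.9754 ≈ 5669 m/s.

Δv ≈ 5.67 km/s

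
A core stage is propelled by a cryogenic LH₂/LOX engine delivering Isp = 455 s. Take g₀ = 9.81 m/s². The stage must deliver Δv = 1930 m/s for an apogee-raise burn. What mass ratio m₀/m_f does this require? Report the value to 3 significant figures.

mass ratio ≈ 1.54

v_e = Isp · g₀ = 455 × 9.81 = 4463.6 m/s.
Using Δv = v_e ln(m₀/m_f): m₀/m_f = exp(Δv / v_e) = exp(1930 / 4463.6) = exp(0.4324) = 1.5409.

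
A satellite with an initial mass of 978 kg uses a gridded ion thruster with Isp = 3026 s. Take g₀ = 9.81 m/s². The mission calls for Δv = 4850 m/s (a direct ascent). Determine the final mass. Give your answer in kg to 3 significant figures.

v_e = Isp · g₀ = 3026 × 9.81 = 29685.1 m/s.
m₀/m_f = exp(Δv / v_e) = exp(4850 / 29685.1) = exp(0.1634) = 1.1775.
m_f = m₀ / 1.1775 = 978 / 1.1775 = 830.573 kg.

final mass ≈ 831 kg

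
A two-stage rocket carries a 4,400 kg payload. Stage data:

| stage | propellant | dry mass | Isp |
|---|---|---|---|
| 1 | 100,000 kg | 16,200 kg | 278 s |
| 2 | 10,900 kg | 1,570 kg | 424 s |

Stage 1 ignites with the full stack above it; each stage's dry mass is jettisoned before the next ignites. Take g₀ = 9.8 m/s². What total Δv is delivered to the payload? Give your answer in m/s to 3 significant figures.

Ignition mass of stage 1 = 100,000+16,200 + 10,900+1,570 + 4,400 = 133,070 kg.
Stage 1: m₀ = 133,070 kg, m_f = 133,070 − 100,000 = 33,070 kg; Δv = 278×9.8×ln(4.024) = 2724.4×1.3922 ≈ 3793 m/s.
Stage 2: m₀ = 16,870 kg, m_f = 16,870 − 10,900 = 5,970 kg; Δv = 424×9.8×ln(2.826) = 4155.2×1.0388 ≈ 4316 m/s.
Total Δv = 3793 + 4316 = 8109 m/s.

Δv ≈ 8110 m/s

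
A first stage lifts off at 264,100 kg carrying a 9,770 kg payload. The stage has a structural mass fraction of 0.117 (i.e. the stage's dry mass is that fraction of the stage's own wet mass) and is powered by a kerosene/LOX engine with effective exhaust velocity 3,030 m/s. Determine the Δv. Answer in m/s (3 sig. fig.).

Stage wet mass = m₀ − payload = 264,100 − 9,770 = 254,330 kg.
Stage dry mass = ε × stage wet mass = 0.117 × 254,330 = 29,756.6 kg.
Burnout mass m_f = stage dry + payload = 29,756.6 + 9,770 = 39,526.6 kg.
Using Δv = v_e ln(m₀/m_f): Δv = v_e · ln(264,100/39,526.6) = 3030.0 × ln(6.682) = 3030.0 × 1.8994 ≈ 5755 m/s.

Δv ≈ 5760 m/s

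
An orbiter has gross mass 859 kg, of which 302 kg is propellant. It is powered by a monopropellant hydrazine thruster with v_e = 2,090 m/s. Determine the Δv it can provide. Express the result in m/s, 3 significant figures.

m_f = m₀ − m_prop = 859 − 302 = 557 kg.
Δv = v_e · ln(m₀/m_f) = 2090.0 × ln(1.542) = 2090.0 × 0.4332 ≈ 905.4 m/s.

Δv ≈ 905 m/s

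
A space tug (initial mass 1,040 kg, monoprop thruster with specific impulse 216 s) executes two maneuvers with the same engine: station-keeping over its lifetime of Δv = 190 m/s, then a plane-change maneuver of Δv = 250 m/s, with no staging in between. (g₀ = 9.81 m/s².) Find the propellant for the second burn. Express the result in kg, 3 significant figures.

propellant for the second burn ≈ 106 kg

v_e = Isp · g₀ = 216 × 9.81 = 2119.0 m/s.
After the first burn: m = 1040 × exp(−190/2119.0) = 1040 × 0.91424 = 950.81 kg.
After the second burn: m = 950.81 × exp(−250/2119.0) = 950.81 × 0.88871 = 844.994 kg.
Second-burn propellant = 950.81 − 844.994 = 105.816 kg.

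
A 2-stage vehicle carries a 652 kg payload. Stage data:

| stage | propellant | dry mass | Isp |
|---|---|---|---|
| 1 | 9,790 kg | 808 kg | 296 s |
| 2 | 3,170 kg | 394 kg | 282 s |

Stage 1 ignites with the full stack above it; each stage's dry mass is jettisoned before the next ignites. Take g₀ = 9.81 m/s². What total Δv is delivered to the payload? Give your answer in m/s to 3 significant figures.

Ignition mass of stage 1 = 9,790+808 + 3,170+394 + 652 = 14,814 kg.
Stage 1: m₀ = 14,814 kg, m_f = 14,814 − 9,790 = 5,024 kg; Δv = 296×9.81×ln(2.949) = 2903.8×1.0813 ≈ 3140 m/s.
Stage 2: m₀ = 4,216 kg, m_f = 4,216 − 3,170 = 1,046 kg; Δv = 282×9.81×ln(4.031) = 2766.4×1.3939 ≈ 3856 m/s.
Total Δv = 3140 + 3856 = 6996 m/s.

Δv ≈ 7000 m/s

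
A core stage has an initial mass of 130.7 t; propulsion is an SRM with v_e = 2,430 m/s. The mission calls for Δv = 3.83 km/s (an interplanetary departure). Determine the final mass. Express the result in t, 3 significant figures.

final mass ≈ 27.0 t

From the ideal rocket equation, m₀/m_f = exp(Δv / v_e) = exp(3830 / 2430.0) = exp(1.5761) = 4.8362.
m_f = m₀ / 4.8362 = 130.7 / 4.8362 = 27.0254 t.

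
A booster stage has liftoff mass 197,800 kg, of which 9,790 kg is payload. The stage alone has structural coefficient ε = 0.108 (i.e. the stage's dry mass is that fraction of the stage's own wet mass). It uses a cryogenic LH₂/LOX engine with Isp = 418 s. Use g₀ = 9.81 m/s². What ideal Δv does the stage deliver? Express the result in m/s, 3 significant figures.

Δv ≈ 7720 m/s

Stage wet mass = m₀ − payload = 197,800 − 9,790 = 188,010 kg.
Stage dry mass = ε × stage wet mass = 0.108 × 188,010 = 20,305.1 kg.
Burnout mass m_f = stage dry + payload = 20,305.1 + 9,790 = 30,095.1 kg.
v_e = Isp · g₀ = 418 × 9.81 = 4100.6 m/s.
By the Tsiolkovsky rocket equation, Δv = v_e · ln(197,800/30,095.1) = 4100.6 × ln(6.572) = 4100.6 × 1.8829 ≈ 7721 m/s.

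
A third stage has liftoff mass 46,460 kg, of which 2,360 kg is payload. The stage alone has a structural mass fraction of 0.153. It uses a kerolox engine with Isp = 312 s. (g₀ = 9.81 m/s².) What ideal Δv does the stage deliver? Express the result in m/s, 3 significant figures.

Δv ≈ 4990 m/s

Stage wet mass = m₀ − payload = 46,460 − 2,360 = 44,100 kg.
Stage dry mass = ε × stage wet mass = 0.153 × 44,100 = 6,747.3 kg.
Burnout mass m_f = stage dry + payload = 6,747.3 + 2,360 = 9,107.3 kg.
v_e = Isp · g₀ = 312 × 9.81 = 3060.7 m/s.
Using Δv = v_e ln(m₀/m_f): Δv = v_e · ln(46,460/9,107.3) = 3060.7 × ln(5.101) = 3060.7 × 1.6295 ≈ 4987 m/s.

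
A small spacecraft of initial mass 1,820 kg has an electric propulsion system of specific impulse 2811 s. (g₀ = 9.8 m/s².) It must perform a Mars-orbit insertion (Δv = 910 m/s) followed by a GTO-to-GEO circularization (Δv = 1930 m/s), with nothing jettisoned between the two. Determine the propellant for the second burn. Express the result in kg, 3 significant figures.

v_e = Isp · g₀ = 2811 × 9.8 = 27547.8 m/s.
After the first burn: m = 1820 × exp(−910/27547.8) = 1820 × 0.96751 = 1,760.87 kg.
After the second burn: m = 1,760.87 × exp(−1930/27547.8) = 1,760.87 × 0.93234 = 1,641.73 kg.
Second-burn propellant = 1,760.87 − 1,641.73 = 119.14 kg.

propellant for the second burn ≈ 119 kg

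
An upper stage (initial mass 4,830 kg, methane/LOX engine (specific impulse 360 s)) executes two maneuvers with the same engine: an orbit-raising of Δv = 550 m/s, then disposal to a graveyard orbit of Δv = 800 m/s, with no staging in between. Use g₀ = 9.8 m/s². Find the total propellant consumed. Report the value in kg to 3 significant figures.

total propellant consumed ≈ 1540 kg

v_e = Isp · g₀ = 360 × 9.8 = 3528.0 m/s.
After the first burn: m = 4830 × exp(−550/3528.0) = 4830 × 0.85565 = 4,132.79 kg.
After the second burn: m = 4,132.79 × exp(−800/3528.0) = 4,132.79 × 0.79711 = 3,294.29 kg.
Total propellant = m₀ − m_final = 4830 − 3,294.29 = 1,535.71 kg.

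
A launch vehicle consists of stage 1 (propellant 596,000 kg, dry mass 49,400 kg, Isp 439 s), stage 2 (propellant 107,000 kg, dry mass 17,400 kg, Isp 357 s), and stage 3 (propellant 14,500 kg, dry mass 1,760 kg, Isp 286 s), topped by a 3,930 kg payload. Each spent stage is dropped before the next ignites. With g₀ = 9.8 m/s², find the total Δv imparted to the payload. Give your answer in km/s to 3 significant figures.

Ignition mass of stage 1 = 596,000+49,400 + 107,000+17,400 + 14,500+1,760 + 3,930 = 789,990 kg.
Stage 1: m₀ = 789,990 kg, m_f = 789,990 − 596,000 = 193,990 kg; Δv = 439×9.8×ln(4.072) = 4302.2×1.4042 ≈ 6041 m/s.
Stage 2: m₀ = 144,590 kg, m_f = 144,590 − 107,000 = 37,590 kg; Δv = 357×9.8×ln(3.847) = 3498.6×1.3472 ≈ 4713 m/s.
Stage 3: m₀ = 20,190 kg, m_f = 20,190 − 14,500 = 5,690 kg; Δv = 286×9.8×ln(3.548) = 2802.8×1.2665 ≈ 3550 m/s.
Total Δv = 6041 + 4713 + 3550 = 14304 m/s.

Δv ≈ 14.3 km/s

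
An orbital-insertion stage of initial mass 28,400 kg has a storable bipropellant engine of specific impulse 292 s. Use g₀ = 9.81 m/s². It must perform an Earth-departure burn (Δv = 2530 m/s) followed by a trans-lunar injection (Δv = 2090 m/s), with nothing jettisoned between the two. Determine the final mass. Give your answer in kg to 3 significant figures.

final mass ≈ 5660 kg

v_e = Isp · g₀ = 292 × 9.81 = 2864.5 m/s.
After the first burn: m = 28400 × exp(−2530/2864.5) = 28400 × 0.41345 = 11,742 kg.
After the second burn: m = 11,742 × exp(−2090/2864.5) = 11,742 × 0.48209 = 5,660.7 kg.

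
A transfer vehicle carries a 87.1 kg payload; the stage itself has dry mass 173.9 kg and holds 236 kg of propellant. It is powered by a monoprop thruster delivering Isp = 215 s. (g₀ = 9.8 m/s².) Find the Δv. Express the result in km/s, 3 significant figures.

Δv ≈ 1.36 km/s

v_e = Isp · g₀ = 215 × 9.8 = 2107.0 m/s.
m₀ = payload + dry + propellant = 87.1 + 173.9 + 236 = 497 kg.
m_f = payload + dry = 87.1 + 173.9 = 261 kg.
By the Tsiolkovsky rocket equation, Δv = v_e · ln(m₀/m_f) = 2107.0 × ln(1.904) = 2107.0 × 0.6441 ≈ 1357.1 m/s.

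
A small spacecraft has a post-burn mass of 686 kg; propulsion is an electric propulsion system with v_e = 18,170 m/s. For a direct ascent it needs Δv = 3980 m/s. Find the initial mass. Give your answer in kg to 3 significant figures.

initial mass ≈ 854 kg

By the Tsiolkovsky rocket equation, m₀/m_f = exp(Δv / v_e) = exp(3980 / 18170.0) = exp(0.2190) = 1.2449.
m₀ = m_f × 1.2449 = 686 × 1.2449 = 854.001 kg.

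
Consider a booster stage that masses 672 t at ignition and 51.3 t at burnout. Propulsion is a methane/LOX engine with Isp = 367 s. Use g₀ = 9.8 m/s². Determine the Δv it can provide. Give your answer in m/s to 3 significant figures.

Δv ≈ 9250 m/s

v_e = Isp · g₀ = 367 × 9.8 = 3596.6 m/s.
Δv = v_e · ln(m₀/m_f) = 3596.6 × ln(13.1) = 3596.6 × 2.5726 ≈ 9252.5 m/s.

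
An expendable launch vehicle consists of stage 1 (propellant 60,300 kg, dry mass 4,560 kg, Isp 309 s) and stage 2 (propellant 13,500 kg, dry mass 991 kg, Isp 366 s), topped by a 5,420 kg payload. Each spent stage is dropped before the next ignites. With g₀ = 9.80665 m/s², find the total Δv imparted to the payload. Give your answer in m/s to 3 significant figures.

Ignition mass of stage 1 = 60,300+4,560 + 13,500+991 + 5,420 = 84,771 kg.
Stage 1: m₀ = 84,771 kg, m_f = 84,771 − 60,300 = 24,471 kg; Δv = 309×9.80665×ln(3.464) = 3030.3×1.2425 ≈ 3765 m/s.
Stage 2: m₀ = 19,911 kg, m_f = 19,911 − 13,500 = 6,411 kg; Δv = 366×9.80665×ln(3.106) = 3589.2×1.1333 ≈ 4068 m/s.
Total Δv = 3765 + 4068 = 7833 m/s.

Δv ≈ 7830 m/s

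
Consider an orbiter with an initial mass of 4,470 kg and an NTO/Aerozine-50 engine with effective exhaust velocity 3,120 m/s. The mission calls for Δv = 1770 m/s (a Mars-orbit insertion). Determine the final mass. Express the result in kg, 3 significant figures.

final mass ≈ 2530 kg

m₀/m_f = exp(Δv / v_e) = exp(1770 / 3120.0) = exp(0.5673) = 1.7635.
m_f = m₀ / 1.7635 = 4,470 / 1.7635 = 2,534.73 kg.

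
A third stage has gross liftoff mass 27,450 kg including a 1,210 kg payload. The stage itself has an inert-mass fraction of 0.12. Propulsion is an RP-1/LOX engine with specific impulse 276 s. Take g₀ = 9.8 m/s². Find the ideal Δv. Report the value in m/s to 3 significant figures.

Stage wet mass = m₀ − payload = 27,450 − 1,210 = 26,240 kg.
Stage dry mass = ε × stage wet mass = 0.12 × 26,240 = 3,148.8 kg.
Burnout mass m_f = stage dry + payload = 3,148.8 + 1,210 = 4,358.8 kg.
v_e = Isp · g₀ = 276 × 9.8 = 2704.8 m/s.
By the Tsiolkovsky rocket equation, Δv = v_e · ln(27,450/4,358.8) = 2704.8 × ln(6.298) = 2704.8 × 1.8402 ≈ 4977 m/s.

Δv ≈ 4980 m/s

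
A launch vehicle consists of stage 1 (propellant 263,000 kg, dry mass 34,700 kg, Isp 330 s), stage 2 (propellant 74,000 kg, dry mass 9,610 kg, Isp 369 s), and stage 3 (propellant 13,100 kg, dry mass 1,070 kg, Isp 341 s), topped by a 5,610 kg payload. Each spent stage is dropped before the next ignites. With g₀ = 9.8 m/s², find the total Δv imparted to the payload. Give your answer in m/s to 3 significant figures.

Ignition mass of stage 1 = 263,000+34,700 + 74,000+9,610 + 13,100+1,070 + 5,610 = 401,090 kg.
Stage 1: m₀ = 401,090 kg, m_f = 401,090 − 263,000 = 138,090 kg; Δv = 330×9.8×ln(2.905) = 3234.0×1.0663 ≈ 3448 m/s.
Stage 2: m₀ = 103,390 kg, m_f = 103,390 − 74,000 = 29,390 kg; Δv = 369×9.8×ln(3.518) = 3616.2×1.2579 ≈ 4549 m/s.
Stage 3: m₀ = 19,780 kg, m_f = 19,780 − 13,100 = 6,680 kg; Δv = 341×9.8×ln(2.961) = 3341.8×1.0856 ≈ 3628 m/s.
Total Δv = 3448 + 4549 + 3628 = 11625 m/s.

Δv ≈ 11600 m/s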